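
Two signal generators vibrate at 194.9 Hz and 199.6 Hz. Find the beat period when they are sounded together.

0.213 s

f_beat = |194.9 − 199.6| = 4.7 Hz.
Beat period T = 1 / f_beat = 1 / 4.7 s.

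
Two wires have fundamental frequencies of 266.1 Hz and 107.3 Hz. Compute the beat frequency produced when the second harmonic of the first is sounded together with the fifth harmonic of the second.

4.3 Hz

Second harmonic of the first: 2·266.1 = 532.2 Hz.
Fifth harmonic of the second: 5·107.3 = 536.5 Hz.
f_beat = |532.2 − 536.5| = 4.3 Hz.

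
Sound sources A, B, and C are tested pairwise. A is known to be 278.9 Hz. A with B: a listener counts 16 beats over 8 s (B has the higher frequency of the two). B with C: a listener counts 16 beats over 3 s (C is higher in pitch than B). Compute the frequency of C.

286.2333 Hz

A–B: Beat frequency = 16/8 = 2 Hz.
B is above A, so f_B = 278.9 + 2 = 280.9 Hz.
B–C: Beat frequency = 16/3 = 5.3333 Hz.
C is above B, so f_C = 280.9 + 5.3333 = 286.2333 Hz.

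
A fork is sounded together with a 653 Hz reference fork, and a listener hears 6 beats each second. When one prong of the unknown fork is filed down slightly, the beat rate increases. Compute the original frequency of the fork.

659 Hz

|f − 653| = 6, so the fork was at either 647 Hz or 659 Hz.
Filing a prong removes mass and raises the fork's frequency; the adjustment raises the fork's frequency.
The beat rate rose, so the adjustment moved the fork further from 653 Hz — it was already above the reference.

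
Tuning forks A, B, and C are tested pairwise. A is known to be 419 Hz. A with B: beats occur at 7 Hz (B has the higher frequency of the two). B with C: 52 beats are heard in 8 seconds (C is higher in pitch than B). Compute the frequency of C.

432.5 Hz

B is above A, so f_B = 419 + 7 = 426 Hz.
B–C: Beat frequency = 52/8 = 6.5 Hz.
C is above B, so f_C = 426 + 6.5 = 432.5 Hz.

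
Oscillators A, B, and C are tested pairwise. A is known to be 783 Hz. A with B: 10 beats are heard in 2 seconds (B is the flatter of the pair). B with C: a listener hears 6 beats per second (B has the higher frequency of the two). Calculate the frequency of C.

772 Hz

A–B: Beat frequency = 10/2 = 5 Hz.
B is below A, so f_B = 783 − 5 = 778 Hz.
C is below B, so f_C = 778 − 6 = 772 Hz.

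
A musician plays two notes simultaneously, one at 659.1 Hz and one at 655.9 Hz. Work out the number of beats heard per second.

The beat frequency equals the magnitude of the frequency difference.
|659.1 − 655.9| = 3.2 Hz.

3.2 Hz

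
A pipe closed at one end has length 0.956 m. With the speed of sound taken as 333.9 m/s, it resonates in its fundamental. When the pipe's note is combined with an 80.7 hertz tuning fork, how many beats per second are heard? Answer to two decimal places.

Closed pipe (odd harmonics): f_n = n·v/(4L) = 1·333.9/(4·0.956) = 87.3169 Hz.
f_beat = |87.3169 − 80.7| = 6.62 Hz.

6.62 Hz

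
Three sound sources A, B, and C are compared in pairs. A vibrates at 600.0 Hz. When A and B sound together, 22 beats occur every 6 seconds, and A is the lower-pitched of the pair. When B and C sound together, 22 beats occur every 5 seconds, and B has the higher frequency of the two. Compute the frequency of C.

599.2667 Hz

A–B: Beat frequency = 22/6 = 3.6667 Hz.
B is above A, so f_B = 600.0 + 3.6667 = 603.6667 Hz.
B–C: Beat frequency = 22/5 = 4.4 Hz.
C is below B, so f_C = 603.6667 − 4.4 = 599.2667 Hz.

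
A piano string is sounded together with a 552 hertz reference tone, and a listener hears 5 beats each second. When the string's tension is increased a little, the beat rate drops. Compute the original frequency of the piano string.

547 Hz

|f − 552| = 5, so the piano string was at either 547 Hz or 557 Hz.
Higher tension means higher frequency; the adjustment raises the piano string's frequency.
The beat rate fell, so the adjustment moved the piano string toward 552 Hz — it must have started below the reference.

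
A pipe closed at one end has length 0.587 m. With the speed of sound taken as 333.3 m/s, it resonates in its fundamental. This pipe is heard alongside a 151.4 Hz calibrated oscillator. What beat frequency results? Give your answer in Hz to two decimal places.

Closed pipe (odd harmonics): f_n = n·v/(4L) = 1·333.3/(4·0.587) = 141.9506 Hz.
f_beat = |141.9506 − 151.4| = 9.45 Hz.

9.45 Hz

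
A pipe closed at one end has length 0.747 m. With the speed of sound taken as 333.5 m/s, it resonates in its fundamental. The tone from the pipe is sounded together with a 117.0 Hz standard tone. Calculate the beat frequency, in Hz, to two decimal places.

5.39 Hz

Closed pipe (odd harmonics): f_n = n·v/(4L) = 1·333.5/(4·0.747) = 111.6131 Hz.
f_beat = |111.6131 − 117.0| = 5.39 Hz.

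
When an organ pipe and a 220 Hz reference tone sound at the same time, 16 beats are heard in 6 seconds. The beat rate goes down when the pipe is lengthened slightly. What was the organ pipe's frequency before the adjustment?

222.6667 Hz

Beat frequency = 16/6 = 2.6667 Hz.
|f − 220| = 2.6667, so the organ pipe was at either 217.3333 Hz or 222.6667 Hz.
A longer pipe has a lower fundamental; the adjustment lowers the organ pipe's frequency.
The beat rate fell, so the adjustment moved the organ pipe toward 220 Hz — it must have started above the reference.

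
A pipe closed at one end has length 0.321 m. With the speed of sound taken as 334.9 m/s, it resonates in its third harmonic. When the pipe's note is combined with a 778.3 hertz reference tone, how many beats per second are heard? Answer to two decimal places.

Closed pipe (odd harmonics): f_n = n·v/(4L) = 3·334.9/(4·0.321) = 782.4766 Hz.
f_beat = |782.4766 − 778.3| = 4.18 Hz.

4.18 Hz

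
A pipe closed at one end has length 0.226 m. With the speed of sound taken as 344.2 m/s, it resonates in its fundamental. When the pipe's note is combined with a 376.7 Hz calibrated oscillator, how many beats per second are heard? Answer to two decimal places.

Closed pipe (odd harmonics): f_n = n·v/(4L) = 1·344.2/(4·0.226) = 380.7522 Hz.
f_beat = |380.7522 − 376.7| = 4.05 Hz.

4.05 Hz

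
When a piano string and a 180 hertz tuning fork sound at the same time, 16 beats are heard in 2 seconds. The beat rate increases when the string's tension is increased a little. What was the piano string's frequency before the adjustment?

Beat frequency = 16/2 = 8 Hz.
|f − 180| = 8, so the piano string was at either 172 Hz or 188 Hz.
Higher tension means higher frequency; the adjustment raises the piano string's frequency.
The beat rate rose, so the adjustment moved the piano string further from 180 Hz — it was already above the reference.

188 Hz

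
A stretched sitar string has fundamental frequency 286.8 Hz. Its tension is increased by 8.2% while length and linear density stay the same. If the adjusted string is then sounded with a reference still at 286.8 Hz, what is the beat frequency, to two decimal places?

For a string, f ∝ √T, so the new frequency is 286.8·√1.082 = 298.3271 Hz.
f_beat = |298.3271 − 286.8| = 11.53 Hz.

11.53 Hz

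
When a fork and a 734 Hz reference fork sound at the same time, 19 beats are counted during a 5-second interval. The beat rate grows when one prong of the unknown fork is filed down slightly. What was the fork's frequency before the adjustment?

737.8 Hz

Beat frequency = 19/5 = 3.8 Hz.
|f − 734| = 3.8, so the fork was at either 730.2 Hz or 737.8 Hz.
Filing a prong removes mass and raises the fork's frequency; the adjustment raises the fork's frequency.
The beat rate rose, so the adjustment moved the fork further from 734 Hz — it was already above the reference.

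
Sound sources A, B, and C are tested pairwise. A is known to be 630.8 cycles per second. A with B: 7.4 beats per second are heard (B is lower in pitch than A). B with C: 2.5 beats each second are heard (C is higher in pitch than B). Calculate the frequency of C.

B is below A, so f_B = 630.8 − 7.4 = 623.4 Hz.
C is above B, so f_C = 623.4 + 2.5 = 625.9 Hz.

625.9 Hz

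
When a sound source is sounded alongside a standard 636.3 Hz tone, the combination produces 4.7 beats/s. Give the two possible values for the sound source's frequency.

|f − 636.3| = 4.7, so f = 636.3 ± 4.7.

631.6 Hz or 641 Hz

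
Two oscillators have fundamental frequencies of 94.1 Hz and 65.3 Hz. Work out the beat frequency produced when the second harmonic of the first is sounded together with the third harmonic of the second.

7.7 Hz

Second harmonic of the first: 2·94.1 = 188.2 Hz.
Third harmonic of the second: 3·65.3 = 195.9 Hz.
f_beat = |188.2 − 195.9| = 7.7 Hz.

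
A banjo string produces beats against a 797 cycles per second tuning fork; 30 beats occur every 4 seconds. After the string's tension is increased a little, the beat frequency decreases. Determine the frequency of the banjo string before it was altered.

Beat frequency = 30/4 = 7.5 Hz.
|f − 797| = 7.5, so the banjo string was at either 789.5 Hz or 804.5 Hz.
Higher tension means higher frequency; the adjustment raises the banjo string's frequency.
The beat rate fell, so the adjustment moved the banjo string toward 797 Hz — it must have started below the reference.

789.5 Hz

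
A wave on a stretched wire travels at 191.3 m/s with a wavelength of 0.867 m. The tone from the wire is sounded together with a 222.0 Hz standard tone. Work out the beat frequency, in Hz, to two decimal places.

Source frequency f = v/λ = 191.3/0.867 = 220.6459 Hz.
f_beat = |220.6459 − 222.0| = 1.35 Hz.

1.35 Hz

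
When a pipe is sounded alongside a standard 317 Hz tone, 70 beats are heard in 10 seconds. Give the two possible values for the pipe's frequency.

310 Hz or 324 Hz

Beat frequency = 70/10 = 7 Hz.
|f − 317| = 7, so f = 317 ± 7.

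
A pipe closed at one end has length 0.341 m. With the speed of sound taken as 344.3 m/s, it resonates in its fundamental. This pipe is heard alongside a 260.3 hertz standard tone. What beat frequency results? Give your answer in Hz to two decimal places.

Closed pipe (odd harmonics): f_n = n·v/(4L) = 1·344.3/(4·0.341) = 252.4194 Hz.
f_beat = |252.4194 − 260.3| = 7.88 Hz.

7.88 Hz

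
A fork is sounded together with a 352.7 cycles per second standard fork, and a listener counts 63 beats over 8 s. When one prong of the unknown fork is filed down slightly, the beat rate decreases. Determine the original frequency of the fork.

Beat frequency = 63/8 = 7.875 Hz.
|f − 352.7| = 7.875, so the fork was at either 344.825 Hz or 360.575 Hz.
Filing a prong removes mass and raises the fork's frequency; the adjustment raises the fork's frequency.
The beat rate fell, so the adjustment moved the fork toward 352.7 Hz — it must have started below the reference.

344.825 Hz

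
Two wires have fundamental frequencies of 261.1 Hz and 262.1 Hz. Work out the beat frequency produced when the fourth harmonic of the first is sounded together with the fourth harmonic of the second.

Fourth harmonic of the first: 4·261.1 = 1044.4 Hz.
Fourth harmonic of the second: 4·262.1 = 1048.4 Hz.
f_beat = |1044.4 − 1048.4| = 4.0 Hz.

4.0 Hz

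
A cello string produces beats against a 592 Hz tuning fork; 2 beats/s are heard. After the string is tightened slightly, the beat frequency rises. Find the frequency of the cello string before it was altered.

|f − 592| = 2, so the cello string was at either 590 Hz or 594 Hz.
Increasing tension raises a string's frequency; the adjustment raises the cello string's frequency.
The beat rate rose, so the adjustment moved the cello string further from 592 Hz — it was already above the reference.

594 Hz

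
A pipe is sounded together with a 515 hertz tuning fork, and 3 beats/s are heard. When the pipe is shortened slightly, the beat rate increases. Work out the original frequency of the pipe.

518 Hz

|f − 515| = 3, so the pipe was at either 512 Hz or 518 Hz.
A shorter pipe has a higher fundamental; the adjustment raises the pipe's frequency.
The beat rate rose, so the adjustment moved the pipe further from 515 Hz — it was already above the reference.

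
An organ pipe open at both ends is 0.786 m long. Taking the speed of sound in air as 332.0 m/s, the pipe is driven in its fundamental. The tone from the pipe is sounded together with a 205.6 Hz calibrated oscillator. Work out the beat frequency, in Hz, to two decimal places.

5.60 Hz

Open pipe: f_n = n·v/(2L) = 1·332.0/(2·0.786) = 211.1959 Hz.
f_beat = |211.1959 − 205.6| = 5.60 Hz.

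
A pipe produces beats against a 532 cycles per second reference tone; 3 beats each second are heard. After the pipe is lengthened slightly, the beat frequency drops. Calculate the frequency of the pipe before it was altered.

|f − 532| = 3, so the pipe was at either 529 Hz or 535 Hz.
A longer pipe has a lower fundamental; the adjustment lowers the pipe's frequency.
The beat rate fell, so the adjustment moved the pipe toward 532 Hz — it must have started above the reference.

535 Hz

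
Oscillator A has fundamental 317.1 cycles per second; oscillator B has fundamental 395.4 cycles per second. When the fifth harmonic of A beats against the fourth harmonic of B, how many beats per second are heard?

3.9 Hz

Fifth harmonic of the first: 5·317.1 = 1585.5 Hz.
Fourth harmonic of the second: 4·395.4 = 1581.6 Hz.
f_beat = |1585.5 − 1581.6| = 3.9 Hz.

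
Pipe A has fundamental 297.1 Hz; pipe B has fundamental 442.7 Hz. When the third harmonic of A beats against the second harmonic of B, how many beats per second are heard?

Third harmonic of the first: 3·297.1 = 891.3 Hz.
Second harmonic of the second: 2·442.7 = 885.4 Hz.
f_beat = |891.3 − 885.4| = 5.9 Hz.

5.9 Hz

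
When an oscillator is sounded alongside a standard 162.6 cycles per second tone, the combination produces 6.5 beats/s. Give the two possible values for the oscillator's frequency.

|f − 162.6| = 6.5, so f = 162.6 ± 6.5.

156.1 Hz or 169.1 Hz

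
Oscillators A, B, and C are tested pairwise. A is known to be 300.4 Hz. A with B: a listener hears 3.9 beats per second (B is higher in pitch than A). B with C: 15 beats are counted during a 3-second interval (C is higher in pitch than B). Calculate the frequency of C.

B is above A, so f_B = 300.4 + 3.9 = 304.3 Hz.
B–C: Beat frequency = 15/3 = 5 Hz.
C is above B, so f_C = 304.3 + 5 = 309.3 Hz.

309.3 Hz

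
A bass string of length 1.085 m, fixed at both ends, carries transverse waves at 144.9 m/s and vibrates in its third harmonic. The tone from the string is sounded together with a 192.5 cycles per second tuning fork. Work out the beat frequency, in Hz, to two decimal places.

For a string fixed at both ends, f_n = n·v/(2L) = 3·144.9/(2·1.085) = 200.3226 Hz.
f_beat = |200.3226 − 192.5| = 7.82 Hz.

7.82 Hz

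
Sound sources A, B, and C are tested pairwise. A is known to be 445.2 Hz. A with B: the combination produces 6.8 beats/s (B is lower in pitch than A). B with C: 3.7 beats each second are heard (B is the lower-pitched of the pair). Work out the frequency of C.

B is below A, so f_B = 445.2 − 6.8 = 438.4 Hz.
C is above B, so f_C = 438.4 + 3.7 = 442.1 Hz.

442.1 Hz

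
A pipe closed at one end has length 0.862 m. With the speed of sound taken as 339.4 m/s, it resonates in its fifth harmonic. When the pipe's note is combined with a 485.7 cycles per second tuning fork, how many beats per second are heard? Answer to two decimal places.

Closed pipe (odd harmonics): f_n = n·v/(4L) = 5·339.4/(4·0.862) = 492.1694 Hz.
f_beat = |492.1694 − 485.7| = 6.47 Hz.

6.47 Hz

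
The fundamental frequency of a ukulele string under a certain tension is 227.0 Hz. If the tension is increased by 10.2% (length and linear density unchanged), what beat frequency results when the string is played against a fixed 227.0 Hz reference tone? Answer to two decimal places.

For a string, f ∝ √T, so the new frequency is 227.0·√1.102 = 238.2959 Hz.
f_beat = |238.2959 − 227.0| = 11.30 Hz.

11.30 Hz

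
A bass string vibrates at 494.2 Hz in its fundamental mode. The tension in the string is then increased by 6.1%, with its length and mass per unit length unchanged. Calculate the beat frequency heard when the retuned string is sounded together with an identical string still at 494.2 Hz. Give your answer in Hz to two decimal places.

14.85 Hz

For a string, f ∝ √T, so the new frequency is 494.2·√1.061 = 509.0500 Hz.
f_beat = |509.0500 − 494.2| = 14.85 Hz.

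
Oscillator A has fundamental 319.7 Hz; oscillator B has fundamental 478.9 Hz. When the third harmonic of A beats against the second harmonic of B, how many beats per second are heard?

1.3 Hz

Third harmonic of the first: 3·319.7 = 959.1 Hz.
Second harmonic of the second: 2·478.9 = 957.8 Hz.
f_beat = |959.1 − 957.8| = 1.3 Hz.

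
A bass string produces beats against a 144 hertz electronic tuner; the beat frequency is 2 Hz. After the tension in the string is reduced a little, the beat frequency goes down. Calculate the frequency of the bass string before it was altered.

146 Hz

|f − 144| = 2, so the bass string was at either 142 Hz or 146 Hz.
Lower tension means lower frequency; the adjustment lowers the bass string's frequency.
The beat rate fell, so the adjustment moved the bass string toward 144 Hz — it must have started above the reference.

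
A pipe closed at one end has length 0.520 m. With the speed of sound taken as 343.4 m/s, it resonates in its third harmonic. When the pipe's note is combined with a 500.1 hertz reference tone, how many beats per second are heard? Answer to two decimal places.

Closed pipe (odd harmonics): f_n = n·v/(4L) = 3·343.4/(4·0.520) = 495.2885 Hz.
f_beat = |495.2885 − 500.1| = 4.81 Hz.

4.81 Hz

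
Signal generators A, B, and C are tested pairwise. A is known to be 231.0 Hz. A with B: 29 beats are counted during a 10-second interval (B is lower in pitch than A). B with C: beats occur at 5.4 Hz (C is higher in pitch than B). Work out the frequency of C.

A–B: Beat frequency = 29/10 = 2.9 Hz.
B is below A, so f_B = 231.0 − 2.9 = 228.1 Hz.
C is above B, so f_C = 228.1 + 5.4 = 233.5 Hz.

233.5 Hz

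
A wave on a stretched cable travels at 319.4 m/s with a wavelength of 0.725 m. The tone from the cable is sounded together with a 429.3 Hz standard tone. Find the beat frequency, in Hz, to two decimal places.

11.25 Hz

Source frequency f = v/λ = 319.4/0.725 = 440.5517 Hz.
f_beat = |440.5517 − 429.3| = 11.25 Hz.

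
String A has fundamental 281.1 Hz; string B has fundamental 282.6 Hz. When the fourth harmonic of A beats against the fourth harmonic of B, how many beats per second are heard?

6.0 Hz

Fourth harmonic of the first: 4·281.1 = 1124.4 Hz.
Fourth harmonic of the second: 4·282.6 = 1130.4 Hz.
f_beat = |1124.4 − 1130.4| = 6.0 Hz.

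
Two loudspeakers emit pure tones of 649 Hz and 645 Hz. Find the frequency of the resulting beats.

Beats arise from superposition of two nearby frequencies; the beat rate is |f₁ − f₂|.
|649 − 645| = 4 Hz.

4 Hz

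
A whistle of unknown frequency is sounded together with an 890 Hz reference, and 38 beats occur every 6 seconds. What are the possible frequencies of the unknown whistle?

Beat frequency = 38/6 = 6.3333 Hz.
|f − 890| = 6.3333, so f = 890 ± 6.3333.

883.6667 Hz or 896.3333 Hz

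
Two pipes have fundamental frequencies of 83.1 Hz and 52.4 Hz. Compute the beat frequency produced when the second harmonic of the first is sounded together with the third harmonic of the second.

Second harmonic of the first: 2·83.1 = 166.2 Hz.
Third harmonic of the second: 3·52.4 = 157.2 Hz.
f_beat = |166.2 − 157.2| = 9.0 Hz.

9.0 Hz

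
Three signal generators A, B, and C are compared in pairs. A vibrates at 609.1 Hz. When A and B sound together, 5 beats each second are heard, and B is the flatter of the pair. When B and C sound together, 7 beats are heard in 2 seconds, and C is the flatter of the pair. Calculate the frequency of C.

B is below A, so f_B = 609.1 − 5 = 604.1 Hz.
B–C: Beat frequency = 7/2 = 3.5 Hz.
C is below B, so f_C = 604.1 − 3.5 = 600.6 Hz.

600.6 Hz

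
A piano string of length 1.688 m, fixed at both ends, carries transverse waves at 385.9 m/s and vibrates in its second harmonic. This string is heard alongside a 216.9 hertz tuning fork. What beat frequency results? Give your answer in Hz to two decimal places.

11.71 Hz

For a string fixed at both ends, f_n = n·v/(2L) = 2·385.9/(2·1.688) = 228.6137 Hz.
f_beat = |228.6137 − 216.9| = 11.71 Hz.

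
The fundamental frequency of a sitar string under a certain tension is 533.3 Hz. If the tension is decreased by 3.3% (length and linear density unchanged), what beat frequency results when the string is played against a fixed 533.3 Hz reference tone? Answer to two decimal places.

For a string, f ∝ √T, so the new frequency is 533.3·√0.967 = 524.4267 Hz.
f_beat = |524.4267 − 533.3| = 8.87 Hz.

8.87 Hz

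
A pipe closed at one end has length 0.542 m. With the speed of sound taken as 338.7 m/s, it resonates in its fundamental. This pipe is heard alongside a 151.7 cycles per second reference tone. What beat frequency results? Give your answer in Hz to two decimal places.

Closed pipe (odd harmonics): f_n = n·v/(4L) = 1·338.7/(4·0.542) = 156.2269 Hz.
f_beat = |156.2269 − 151.7| = 4.53 Hz.

4.53 Hz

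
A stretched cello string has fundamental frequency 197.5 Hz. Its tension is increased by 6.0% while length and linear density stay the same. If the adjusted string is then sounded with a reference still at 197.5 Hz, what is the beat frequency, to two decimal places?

For a string, f ∝ √T, so the new frequency is 197.5·√1.060 = 203.3387 Hz.
f_beat = |203.3387 − 197.5| = 5.84 Hz.

5.84 Hz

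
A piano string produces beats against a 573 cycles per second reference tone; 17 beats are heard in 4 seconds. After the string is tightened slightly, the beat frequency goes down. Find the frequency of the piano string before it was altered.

568.75 Hz

Beat frequency = 17/4 = 4.25 Hz.
|f − 573| = 4.25, so the piano string was at either 568.75 Hz or 577.25 Hz.
Increasing tension raises a string's frequency; the adjustment raises the piano string's frequency.
The beat rate fell, so the adjustment moved the piano string toward 573 Hz — it must have started below the reference.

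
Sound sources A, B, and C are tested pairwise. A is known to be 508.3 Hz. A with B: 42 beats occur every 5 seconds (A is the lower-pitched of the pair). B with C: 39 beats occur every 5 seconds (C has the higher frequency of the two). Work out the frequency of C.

524.5 Hz

A–B: Beat frequency = 42/5 = 8.4 Hz.
B is above A, so f_B = 508.3 + 8.4 = 516.7 Hz.
B–C: Beat frequency = 39/5 = 7.8 Hz.
C is above B, so f_C = 516.7 + 7.8 = 524.5 Hz.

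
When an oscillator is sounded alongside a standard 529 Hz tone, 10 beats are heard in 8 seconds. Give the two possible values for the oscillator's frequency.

527.75 Hz or 530.25 Hz

Beat frequency = 10/8 = 1.25 Hz.
|f − 529| = 1.25, so f = 529 ± 1.25.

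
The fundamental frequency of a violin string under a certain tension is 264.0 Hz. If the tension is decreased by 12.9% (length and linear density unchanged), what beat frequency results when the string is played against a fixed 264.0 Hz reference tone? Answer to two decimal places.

17.62 Hz

For a string, f ∝ √T, so the new frequency is 264.0·√0.871 = 246.3843 Hz.
f_beat = |246.3843 − 264.0| = 17.62 Hz.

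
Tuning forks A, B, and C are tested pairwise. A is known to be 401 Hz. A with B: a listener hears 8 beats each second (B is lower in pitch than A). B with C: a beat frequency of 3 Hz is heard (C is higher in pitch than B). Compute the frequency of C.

396 Hz

B is below A, so f_B = 401 − 8 = 393 Hz.
C is above B, so f_C = 393 + 3 = 396 Hz.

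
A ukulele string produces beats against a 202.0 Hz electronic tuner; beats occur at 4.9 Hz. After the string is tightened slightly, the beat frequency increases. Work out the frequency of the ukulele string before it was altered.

206.9 Hz

|f − 202.0| = 4.9, so the ukulele string was at either 197.1 Hz or 206.9 Hz.
Increasing tension raises a string's frequency; the adjustment raises the ukulele string's frequency.
The beat rate rose, so the adjustment moved the ukulele string further from 202.0 Hz — it was already above the reference.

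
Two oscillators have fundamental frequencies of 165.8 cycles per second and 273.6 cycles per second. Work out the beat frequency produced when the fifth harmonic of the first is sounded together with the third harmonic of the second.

8.2 Hz

Fifth harmonic of the first: 5·165.8 = 829.0 Hz.
Third harmonic of the second: 3·273.6 = 820.8 Hz.
f_beat = |829.0 − 820.8| = 8.2 Hz.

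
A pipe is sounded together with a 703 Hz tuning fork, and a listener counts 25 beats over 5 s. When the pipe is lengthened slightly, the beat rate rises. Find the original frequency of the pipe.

Beat frequency = 25/5 = 5 Hz.
|f − 703| = 5, so the pipe was at either 698 Hz or 708 Hz.
A longer pipe has a lower fundamental; the adjustment lowers the pipe's frequency.
The beat rate rose, so the adjustment moved the pipe further from 703 Hz — it was already below the reference.

698 Hz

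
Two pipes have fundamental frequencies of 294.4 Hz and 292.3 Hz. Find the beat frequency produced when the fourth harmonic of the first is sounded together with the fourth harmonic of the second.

Fourth harmonic of the first: 4·294.4 = 1177.6 Hz.
Fourth harmonic of the second: 4·292.3 = 1169.2 Hz.
f_beat = |1177.6 − 1169.2| = 8.4 Hz.

8.4 Hz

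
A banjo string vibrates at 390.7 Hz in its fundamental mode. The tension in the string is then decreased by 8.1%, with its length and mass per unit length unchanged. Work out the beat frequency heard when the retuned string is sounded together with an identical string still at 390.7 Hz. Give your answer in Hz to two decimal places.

For a string, f ∝ √T, so the new frequency is 390.7·√0.919 = 374.5426 Hz.
f_beat = |374.5426 − 390.7| = 16.16 Hz.

16.16 Hz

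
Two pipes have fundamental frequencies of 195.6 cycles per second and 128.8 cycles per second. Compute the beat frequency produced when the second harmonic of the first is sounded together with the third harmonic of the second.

Second harmonic of the first: 2·195.6 = 391.2 Hz.
Third harmonic of the second: 3·128.8 = 386.4 Hz.
f_beat = |391.2 − 386.4| = 4.8 Hz.

4.8 Hz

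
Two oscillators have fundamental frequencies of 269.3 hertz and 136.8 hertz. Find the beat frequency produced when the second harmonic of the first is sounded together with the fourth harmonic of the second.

Second harmonic of the first: 2·269.3 = 538.6 Hz.
Fourth harmonic of the second: 4·136.8 = 547.2 Hz.
f_beat = |538.6 − 547.2| = 8.6 Hz.

8.6 Hz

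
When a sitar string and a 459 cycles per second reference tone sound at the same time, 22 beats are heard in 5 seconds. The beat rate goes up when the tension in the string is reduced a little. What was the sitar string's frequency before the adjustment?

454.6 Hz

Beat frequency = 22/5 = 4.4 Hz.
|f − 459| = 4.4, so the sitar string was at either 454.6 Hz or 463.4 Hz.
Lower tension means lower frequency; the adjustment lowers the sitar string's frequency.
The beat rate rose, so the adjustment moved the sitar string further from 459 Hz — it was already below the reference.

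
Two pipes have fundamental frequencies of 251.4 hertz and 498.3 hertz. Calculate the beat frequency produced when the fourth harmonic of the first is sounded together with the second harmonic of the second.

9.0 Hz

Fourth harmonic of the first: 4·251.4 = 1005.6 Hz.
Second harmonic of the second: 2·498.3 = 996.6 Hz.
f_beat = |1005.6 − 996.6| = 9.0 Hz.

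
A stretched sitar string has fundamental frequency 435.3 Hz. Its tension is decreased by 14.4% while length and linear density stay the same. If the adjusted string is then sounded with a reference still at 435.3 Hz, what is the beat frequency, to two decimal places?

32.56 Hz

For a string, f ∝ √T, so the new frequency is 435.3·√0.856 = 402.7407 Hz.
f_beat = |402.7407 − 435.3| = 32.56 Hz.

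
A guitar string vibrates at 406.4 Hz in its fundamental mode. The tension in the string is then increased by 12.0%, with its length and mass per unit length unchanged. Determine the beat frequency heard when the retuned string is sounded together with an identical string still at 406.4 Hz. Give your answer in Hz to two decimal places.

For a string, f ∝ √T, so the new frequency is 406.4·√1.120 = 430.0933 Hz.
f_beat = |430.0933 − 406.4| = 23.69 Hz.

23.69 Hz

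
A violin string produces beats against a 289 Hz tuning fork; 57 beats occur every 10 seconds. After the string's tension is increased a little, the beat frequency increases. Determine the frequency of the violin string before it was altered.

Beat frequency = 57/10 = 5.7 Hz.
|f − 289| = 5.7, so the violin string was at either 283.3 Hz or 294.7 Hz.
Higher tension means higher frequency; the adjustment raises the violin string's frequency.
The beat rate rose, so the adjustment moved the violin string further from 289 Hz — it was already above the reference.

294.7 Hz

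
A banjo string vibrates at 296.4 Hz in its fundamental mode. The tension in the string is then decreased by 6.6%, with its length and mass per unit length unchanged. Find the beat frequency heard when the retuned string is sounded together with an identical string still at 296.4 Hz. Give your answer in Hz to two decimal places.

For a string, f ∝ √T, so the new frequency is 296.4·√0.934 = 286.4519 Hz.
f_beat = |286.4519 − 296.4| = 9.95 Hz.

9.95 Hz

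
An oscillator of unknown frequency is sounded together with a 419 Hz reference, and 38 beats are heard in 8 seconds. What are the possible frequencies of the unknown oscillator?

414.25 Hz or 423.75 Hz

Beat frequency = 38/8 = 4.75 Hz.
|f − 419| = 4.75, so f = 419 ± 4.75.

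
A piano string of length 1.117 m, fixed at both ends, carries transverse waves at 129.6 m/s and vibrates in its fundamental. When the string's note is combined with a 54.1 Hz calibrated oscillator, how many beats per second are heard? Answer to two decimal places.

For a string fixed at both ends, f_n = n·v/(2L) = 1·129.6/(2·1.117) = 58.0125 Hz.
f_beat = |58.0125 − 54.1| = 3.91 Hz.

3.91 Hz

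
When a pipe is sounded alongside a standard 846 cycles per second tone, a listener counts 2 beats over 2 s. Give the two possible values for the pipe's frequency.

Beat frequency = 2/2 = 1 Hz.
|f − 846| = 1, so f = 846 ± 1.

845 Hz or 847 Hz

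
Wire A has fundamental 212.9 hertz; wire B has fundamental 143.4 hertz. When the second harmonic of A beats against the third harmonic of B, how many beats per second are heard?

Second harmonic of the first: 2·212.9 = 425.8 Hz.
Third harmonic of the second: 3·143.4 = 430.2 Hz.
f_beat = |425.8 − 430.2| = 4.4 Hz.

4.4 Hz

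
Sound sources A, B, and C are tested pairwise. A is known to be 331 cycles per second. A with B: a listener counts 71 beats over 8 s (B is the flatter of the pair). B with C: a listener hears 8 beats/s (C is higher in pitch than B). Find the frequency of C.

A–B: Beat frequency = 71/8 = 8.875 Hz.
B is below A, so f_B = 331 − 8.875 = 322.125 Hz.
C is above B, so f_C = 322.125 + 8 = 330.125 Hz.

330.125 Hz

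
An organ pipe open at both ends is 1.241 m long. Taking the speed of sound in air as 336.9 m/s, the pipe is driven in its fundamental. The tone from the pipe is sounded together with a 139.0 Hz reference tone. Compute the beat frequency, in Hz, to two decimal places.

3.26 Hz

Open pipe: f_n = n·v/(2L) = 1·336.9/(2·1.241) = 135.7373 Hz.
f_beat = |135.7373 − 139.0| = 3.26 Hz.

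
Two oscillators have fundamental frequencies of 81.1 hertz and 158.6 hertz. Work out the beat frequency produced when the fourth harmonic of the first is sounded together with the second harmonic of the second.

7.2 Hz

Fourth harmonic of the first: 4·81.1 = 324.4 Hz.
Second harmonic of the second: 2·158.6 = 317.2 Hz.
f_beat = |324.4 − 317.2| = 7.2 Hz.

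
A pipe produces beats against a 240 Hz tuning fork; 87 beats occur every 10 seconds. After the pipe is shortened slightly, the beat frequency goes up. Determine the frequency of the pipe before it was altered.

248.7 Hz

Beat frequency = 87/10 = 8.7 Hz.
|f − 240| = 8.7, so the pipe was at either 231.3 Hz or 248.7 Hz.
A shorter pipe has a higher fundamental; the adjustment raises the pipe's frequency.
The beat rate rose, so the adjustment moved the pipe further from 240 Hz — it was already above the reference.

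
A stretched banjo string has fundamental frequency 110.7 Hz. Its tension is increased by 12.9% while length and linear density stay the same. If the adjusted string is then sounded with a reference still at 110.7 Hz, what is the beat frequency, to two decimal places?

6.92 Hz

For a string, f ∝ √T, so the new frequency is 110.7·√1.129 = 117.6236 Hz.
f_beat = |117.6236 − 110.7| = 6.92 Hz.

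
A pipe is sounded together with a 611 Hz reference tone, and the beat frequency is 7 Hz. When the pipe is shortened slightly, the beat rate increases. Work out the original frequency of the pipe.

618 Hz

|f − 611| = 7, so the pipe was at either 604 Hz or 618 Hz.
A shorter pipe has a higher fundamental; the adjustment raises the pipe's frequency.
The beat rate rose, so the adjustment moved the pipe further from 611 Hz — it was already above the reference.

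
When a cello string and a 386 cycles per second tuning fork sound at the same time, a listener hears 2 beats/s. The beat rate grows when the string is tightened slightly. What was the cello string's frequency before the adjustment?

|f − 386| = 2, so the cello string was at either 384 Hz or 388 Hz.
Increasing tension raises a string's frequency; the adjustment raises the cello string's frequency.
The beat rate rose, so the adjustment moved the cello string further from 386 Hz — it was already above the reference.

388 Hz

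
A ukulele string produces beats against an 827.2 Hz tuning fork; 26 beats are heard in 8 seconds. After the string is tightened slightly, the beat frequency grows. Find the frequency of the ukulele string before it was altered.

Beat frequency = 26/8 = 3.25 Hz.
|f − 827.2| = 3.25, so the ukulele string was at either 823.95 Hz or 830.45 Hz.
Increasing tension raises a string's frequency; the adjustment raises the ukulele string's frequency.
The beat rate rose, so the adjustment moved the ukulele string further from 827.2 Hz — it was already above the reference.

830.45 Hz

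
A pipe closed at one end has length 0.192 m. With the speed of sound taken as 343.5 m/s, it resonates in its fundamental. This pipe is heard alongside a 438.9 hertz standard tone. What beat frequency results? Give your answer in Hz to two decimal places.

Closed pipe (odd harmonics): f_n = n·v/(4L) = 1·343.5/(4·0.192) = 447.2656 Hz.
f_beat = |447.2656 − 438.9| = 8.37 Hz.

8.37 Hz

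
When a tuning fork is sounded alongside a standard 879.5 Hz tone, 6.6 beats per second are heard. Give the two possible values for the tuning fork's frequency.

872.9 Hz or 886.1 Hz

|f − 879.5| = 6.6, so f = 879.5 ± 6.6.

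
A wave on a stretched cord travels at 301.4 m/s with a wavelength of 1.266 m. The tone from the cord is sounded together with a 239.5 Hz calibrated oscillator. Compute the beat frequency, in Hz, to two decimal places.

1.43 Hz

Source frequency f = v/λ = 301.4/1.266 = 238.0727 Hz.
f_beat = |238.0727 − 239.5| = 1.43 Hz.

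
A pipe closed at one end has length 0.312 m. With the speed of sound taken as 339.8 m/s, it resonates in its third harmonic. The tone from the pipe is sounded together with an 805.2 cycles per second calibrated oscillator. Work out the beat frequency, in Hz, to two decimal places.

11.63 Hz

Closed pipe (odd harmonics): f_n = n·v/(4L) = 3·339.8/(4·0.312) = 816.8269 Hz.
f_beat = |816.8269 − 805.2| = 11.63 Hz.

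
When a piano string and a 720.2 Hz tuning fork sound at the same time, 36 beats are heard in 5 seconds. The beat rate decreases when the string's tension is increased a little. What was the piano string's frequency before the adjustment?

713 Hz

Beat frequency = 36/5 = 7.2 Hz.
|f − 720.2| = 7.2, so the piano string was at either 713 Hz or 727.4 Hz.
Higher tension means higher frequency; the adjustment raises the piano string's frequency.
The beat rate fell, so the adjustment moved the piano string toward 720.2 Hz — it must have started below the reference.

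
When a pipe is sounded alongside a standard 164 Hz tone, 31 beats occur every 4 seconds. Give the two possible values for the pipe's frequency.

Beat frequency = 31/4 = 7.75 Hz.
|f − 164| = 7.75, so f = 164 ± 7.75.

156.25 Hz or 171.75 Hz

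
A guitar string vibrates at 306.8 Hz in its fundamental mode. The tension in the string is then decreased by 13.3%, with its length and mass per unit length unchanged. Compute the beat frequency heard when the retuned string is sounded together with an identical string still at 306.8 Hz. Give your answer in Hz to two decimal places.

21.13 Hz

For a string, f ∝ √T, so the new frequency is 306.8·√0.867 = 285.6702 Hz.
f_beat = |285.6702 − 306.8| = 21.13 Hz.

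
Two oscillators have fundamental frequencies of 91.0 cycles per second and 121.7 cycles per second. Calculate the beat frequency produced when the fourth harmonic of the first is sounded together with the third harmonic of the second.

1.1 Hz

Fourth harmonic of the first: 4·91.0 = 364.0 Hz.
Third harmonic of the second: 3·121.7 = 365.1 Hz.
f_beat = |364.0 − 365.1| = 1.1 Hz.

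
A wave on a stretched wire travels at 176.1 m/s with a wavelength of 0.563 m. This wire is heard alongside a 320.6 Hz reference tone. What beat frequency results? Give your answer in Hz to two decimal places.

Source frequency f = v/λ = 176.1/0.563 = 312.7886 Hz.
f_beat = |312.7886 − 320.6| = 7.81 Hz.

7.81 Hz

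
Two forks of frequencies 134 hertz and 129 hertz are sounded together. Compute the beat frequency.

f_beat = |f₁ − f₂|.
|134 − 129| = 5 Hz.

5 Hz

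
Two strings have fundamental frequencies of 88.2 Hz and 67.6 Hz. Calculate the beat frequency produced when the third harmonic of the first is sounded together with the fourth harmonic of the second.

Third harmonic of the first: 3·88.2 = 264.6 Hz.
Fourth harmonic of the second: 4·67.6 = 270.4 Hz.
f_beat = |264.6 − 270.4| = 5.8 Hz.

5.8 Hz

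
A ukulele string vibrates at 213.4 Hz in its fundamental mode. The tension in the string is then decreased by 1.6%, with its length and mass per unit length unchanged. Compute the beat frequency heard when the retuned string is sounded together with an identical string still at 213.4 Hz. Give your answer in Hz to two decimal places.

For a string, f ∝ √T, so the new frequency is 213.4·√0.984 = 211.6859 Hz.
f_beat = |211.6859 − 213.4| = 1.71 Hz.

1.71 Hz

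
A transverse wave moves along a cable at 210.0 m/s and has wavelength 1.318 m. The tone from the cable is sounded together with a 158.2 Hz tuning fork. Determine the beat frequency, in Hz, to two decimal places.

Source frequency f = v/λ = 210.0/1.318 = 159.3323 Hz.
f_beat = |159.3323 − 158.2| = 1.13 Hz.

1.13 Hz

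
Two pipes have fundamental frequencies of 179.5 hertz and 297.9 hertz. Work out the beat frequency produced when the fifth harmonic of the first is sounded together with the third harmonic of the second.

Fifth harmonic of the first: 5·179.5 = 897.5 Hz.
Third harmonic of the second: 3·297.9 = 893.7 Hz.
f_beat = |897.5 − 893.7| = 3.8 Hz.

3.8 Hz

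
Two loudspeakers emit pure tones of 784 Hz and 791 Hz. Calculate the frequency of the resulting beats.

f_beat = |f₁ − f₂|.
|784 − 791| = 7 Hz.

7 Hz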